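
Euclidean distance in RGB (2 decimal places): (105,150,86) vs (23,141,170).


d = √[(R₁-R₂)² + (G₁-G₂)² + (B₁-B₂)²]
d = √[(105-23)² + (150-141)² + (86-170)²]
d = √[6724 + 81 + 7056]
d = √13861
d ≈ 117.73


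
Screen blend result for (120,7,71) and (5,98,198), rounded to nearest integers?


Screen: C = 255 - (255-A)×(255-B)/255, rounded to nearest integer
R: 255 - (255-120)×(255-5)/255 = 255 - 33750/255 ≈ 255 - 132.353 = 122.647 → 123
G: 255 - (255-7)×(255-98)/255 = 255 - 38936/255 ≈ 255 - 152.690 = 102.310 → 102
B: 255 - (255-71)×(255-198)/255 = 255 - 10488/255 ≈ 255 - 41.129 = 213.871 → 214
= RGB(123, 102, 214)


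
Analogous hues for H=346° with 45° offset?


Base hue: 346°
Left analog: (346 - 45) mod 360 = 301°
Right analog: (346 + 45) mod 360 = 31°
Analogous hues = 301° and 31°


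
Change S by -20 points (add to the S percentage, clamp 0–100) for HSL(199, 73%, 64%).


Original S = 73%
Adjustment = -20 percentage points
New S = 73 + (-20) = 53
Clamp to [0, 100] → 53
= HSL(199°, 53%, 64%)


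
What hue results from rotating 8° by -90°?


New hue = (H + rotation) mod 360
New hue = (8 -90) mod 360
= -82 mod 360
= 278°


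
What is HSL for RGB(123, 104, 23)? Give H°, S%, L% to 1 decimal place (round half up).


Normalize: R'=123/255≈0.4824, G'=104/255≈0.4078, B'=23/255≈0.0902
Max=123/255, Min=23/255, Δ=Max-Min=100/255
L = (Max+Min)/2 = (123+23)/510 = 146/510 = 0.28627… → L = 28.6%
L ≤ 0.5 → S = Δ/(Max+Min) = 100/(123+23) = 100/146 = 0.68493… → S = 68.5%
(the 1/255 factors cancel in S and H, so raw channel differences can be used)
Max is R' → H = 60 × (((G-B)/Δ) mod 6) = 60 × (((104-23)/100) mod 6)
  81/100 = 0.81
  H = 60 × 0.81 = 48.6° → H = 48.6°
= HSL(48.6°, 68.5%, 28.6%)


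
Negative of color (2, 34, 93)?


Invert: (255-R, 255-G, 255-B)
R: 255-2 = 253
G: 255-34 = 221
B: 255-93 = 162
= RGB(253, 221, 162)


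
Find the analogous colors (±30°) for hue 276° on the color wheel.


Base hue: 276°
Left analog: (276 - 30) mod 360 = 246°
Right analog: (276 + 30) mod 360 = 306°
Analogous hues = 246° and 306°


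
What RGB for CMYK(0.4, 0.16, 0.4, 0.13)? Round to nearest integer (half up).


R = 255 × (1-C) × (1-K) = 255 × 0.60 × 0.87 = 133.11 → 133
G = 255 × (1-M) × (1-K) = 255 × 0.84 × 0.87 = 186.354 → 186
B = 255 × (1-Y) × (1-K) = 255 × 0.60 × 0.87 = 133.11 → 133
= RGB(133, 186, 133)


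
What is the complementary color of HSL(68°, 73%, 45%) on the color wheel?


Complement = opposite side of color wheel = hue + 180°
H' = (68 + 180) mod 360 = 248°
S and L unchanged.
= HSL(248°, 73%, 45%)


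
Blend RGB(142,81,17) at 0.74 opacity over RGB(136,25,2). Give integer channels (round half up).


C = α×F + (1-α)×B, with 1-α = 0.26
R: 0.74×142 + 0.26×136 = 105.08 + 35.36 = 140.44 → 140
G: 0.74×81 + 0.26×25 = 59.94 + 6.50 = 66.44 → 66
B: 0.74×17 + 0.26×2 = 12.58 + 0.52 = 13.10 → 13
= RGB(140, 66, 13)


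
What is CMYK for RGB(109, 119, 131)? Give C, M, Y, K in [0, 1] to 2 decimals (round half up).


R'=109/255≈0.4275, G'=119/255≈0.4667, B'=131/255≈0.5137
K = 1 - max(R',G',B') = 1 - 131/255 = 124/255 = 0.48627… → 0.49
(1-R'-K)/(1-K) simplifies to (max-R)/max with max = 131:
C = (131-109)/131 = 22/131 = 0.16793… → 0.17
M = (131-119)/131 = 12/131 = 0.09160… → 0.09
Y = (131-131)/131 = 0/131 = 0 → 0.00
= CMYK(0.17, 0.09, 0.00, 0.49)


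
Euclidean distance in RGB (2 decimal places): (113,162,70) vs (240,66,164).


d = √[(R₁-R₂)² + (G₁-G₂)² + (B₁-B₂)²]
d = √[(113-240)² + (162-66)² + (70-164)²]
d = √[16129 + 9216 + 8836]
d = √34181
d ≈ 184.88


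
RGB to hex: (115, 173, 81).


R = 115 → 73 (hex)
G = 173 → AD (hex)
B = 81 → 51 (hex)
Hex = #73AD51


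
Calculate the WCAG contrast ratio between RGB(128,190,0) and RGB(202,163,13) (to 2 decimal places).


Linearize each sRGB channel c=v/255: c/12.92 if c ≤ 0.04045 else ((c+0.055)/1.055)^2.4
L = 0.2126×R_lin + 0.7152×G_lin + 0.0722×B_lin
Color 1 (128,190,0):
  R=128: 128/255≈0.5020 > 0.04045 → ((0.5020+0.055)/1.055)^2.4 ≈ 0.21586
  G=190: 190/255≈0.7451 > 0.04045 → ((0.7451+0.055)/1.055)^2.4 ≈ 0.51492
  B=0: 0/255≈0.0000 ≤ 0.04045 → 0.0000/12.92 ≈ 0.00000
  L1 = 0.2126×0.21586 + 0.7152×0.51492 + 0.0722×0.00000 ≈ 0.41416
Color 2 (202,163,13):
  R=202: 202/255≈0.7922 > 0.04045 → ((0.7922+0.055)/1.055)^2.4 ≈ 0.59062
  G=163: 163/255≈0.6392 > 0.04045 → ((0.6392+0.055)/1.055)^2.4 ≈ 0.36625
  B=13: 13/255≈0.0510 > 0.04045 → ((0.0510+0.055)/1.055)^2.4 ≈ 0.00402
  L2 = 0.2126×0.59062 + 0.7152×0.36625 + 0.0722×0.00402 ≈ 0.38780
Lighter = 0.41416, Darker = 0.38780
Ratio = (L_lighter + 0.05) / (L_darker + 0.05)
Ratio = (0.41416 + 0.05) / (0.38780 + 0.05) = 0.46416 / 0.43780 ≈ 1.0602
Ratio ≈ 1.06:1


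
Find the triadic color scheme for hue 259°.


Triadic: equally spaced at 120° intervals
H1 = 259°
H2 = (259 + 120) mod 360 = 19°
H3 = (259 + 240) mod 360 = 139°
Triadic = 259°, 19°, 139°


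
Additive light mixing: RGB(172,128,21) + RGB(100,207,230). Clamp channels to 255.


Additive: each channel = min(255, C₁+C₂)
R: 172+100 = 272 → 255
G: 128+207 = 335 → 255
B: 21+230 = 251 → 251
= RGB(255, 255, 251)


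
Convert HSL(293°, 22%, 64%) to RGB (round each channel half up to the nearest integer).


H=293°, S=0.22, L=0.64
C = (1-|2L-1|)×S = (1-|0.28|)×0.22 = 0.1584
H' = H/60 = 293/60 ≈ 4.8833; X = C×(1-|H' mod 2 - 1|) = 0.13992
m = L - C/2 = 0.64 - 0.0792 = 0.5608
Sector ⌊H'⌋ = 4 → (R',G',B') = (0.13992, 0.0, 0.1584)
RGB = ((R'+m)×255, (G'+m)×255, (B'+m)×255) = (178.6836, 143.004, 183.396)
Round half up → RGB(179, 143, 183)


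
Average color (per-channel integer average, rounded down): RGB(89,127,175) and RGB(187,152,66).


Midpoint: each channel = ⌊(C₁+C₂)/2⌋
R: ⌊(89+187)/2⌋ = 138
G: ⌊(127+152)/2⌋ = 139
B: ⌊(175+66)/2⌋ = 120
= RGB(138, 139, 120)


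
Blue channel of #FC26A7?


Color: #FC26A7
R = FC = 252
G = 26 = 38
B = A7 = 167
Blue = 167


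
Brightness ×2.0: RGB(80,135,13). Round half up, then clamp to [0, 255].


Multiply each channel by 2.0, round half up, clamp to [0, 255]
R: 80×2.0 = 160
G: 135×2.0 = 270 → clamp → 255
B: 13×2.0 = 26
= RGB(160, 255, 26)


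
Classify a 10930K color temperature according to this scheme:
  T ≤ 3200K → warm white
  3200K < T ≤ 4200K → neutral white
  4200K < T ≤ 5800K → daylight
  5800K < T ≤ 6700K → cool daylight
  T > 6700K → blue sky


Temperature: 10930K
10930K > 6700K → blue sky
Classification: blue sky


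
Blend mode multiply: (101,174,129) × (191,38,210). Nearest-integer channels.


Multiply: C = A×B/255, rounded to nearest integer
R: 101×191/255 = 19291/255 ≈ 75.651 → 76
G: 174×38/255 = 6612/255 ≈ 25.929 → 26
B: 129×210/255 = 27090/255 ≈ 106.235 → 106
= RGB(76, 26, 106)


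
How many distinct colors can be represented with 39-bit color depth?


Colors = 2^bits = 2^39
= 549,755,813,888 colors


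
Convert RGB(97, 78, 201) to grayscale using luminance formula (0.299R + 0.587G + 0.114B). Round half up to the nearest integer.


Gray = 0.299×R + 0.587×G + 0.114×B
Gray = 0.299×97 + 0.587×78 + 0.114×201
Gray = 29.003 + 45.786 + 22.914
Gray = 97.703 → round half up → 98
Gray = 98


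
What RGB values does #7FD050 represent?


7F → 127 (R)
D0 → 208 (G)
50 → 80 (B)
= RGB(127, 208, 80)


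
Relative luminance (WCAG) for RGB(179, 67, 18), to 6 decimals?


Linearize each channel (sRGB transfer function): c = v/255; c_lin = c/12.92 if c ≤ 0.04045, else ((c+0.055)/1.055)^2.4
  R: 179/255 ≈ 0.701961 > 0.04045 → ((0.701961+0.055)/1.055)^2.4 ≈ 0.450786
  G: 67/255 ≈ 0.262745 > 0.04045 → ((0.262745+0.055)/1.055)^2.4 ≈ 0.056128
  B: 18/255 ≈ 0.070588 > 0.04045 → ((0.070588+0.055)/1.055)^2.4 ≈ 0.006049
R_lin = 0.450786, G_lin = 0.056128, B_lin = 0.006049
L = 0.2126×R + 0.7152×G + 0.0722×B
L = 0.2126×0.450786 + 0.7152×0.056128 + 0.0722×0.006049
L ≈ 0.136417


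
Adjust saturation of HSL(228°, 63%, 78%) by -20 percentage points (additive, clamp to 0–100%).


Original S = 63%
Adjustment = -20 percentage points
New S = 63 + (-20) = 43
Clamp to [0, 100] → 43
= HSL(228°, 43%, 78%)


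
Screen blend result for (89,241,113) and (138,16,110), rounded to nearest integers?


Screen: C = 255 - (255-A)×(255-B)/255, rounded to nearest integer
R: 255 - (255-89)×(255-138)/255 = 255 - 19422/255 ≈ 255 - 76.165 = 178.835 → 179
G: 255 - (255-241)×(255-16)/255 = 255 - 3346/255 ≈ 255 - 13.122 = 241.878 → 242
B: 255 - (255-113)×(255-110)/255 = 255 - 20590/255 ≈ 255 - 80.745 = 174.255 → 174
= RGB(179, 242, 174)


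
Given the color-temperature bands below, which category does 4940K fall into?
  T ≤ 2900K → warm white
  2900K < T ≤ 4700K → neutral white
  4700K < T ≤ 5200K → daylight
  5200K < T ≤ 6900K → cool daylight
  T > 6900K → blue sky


Temperature: 4940K
4700K < 4940K ≤ 5200K → daylight
Classification: daylight


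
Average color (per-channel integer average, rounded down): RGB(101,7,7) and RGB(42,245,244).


Midpoint: each channel = ⌊(C₁+C₂)/2⌋
R: ⌊(101+42)/2⌋ = 71
G: ⌊(7+245)/2⌋ = 126
B: ⌊(7+244)/2⌋ = 125
= RGB(71, 126, 125)


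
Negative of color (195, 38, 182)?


Invert: (255-R, 255-G, 255-B)
R: 255-195 = 60
G: 255-38 = 217
B: 255-182 = 73
= RGB(60, 217, 73)


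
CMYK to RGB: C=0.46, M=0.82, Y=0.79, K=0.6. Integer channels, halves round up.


R = 255 × (1-C) × (1-K) = 255 × 0.54 × 0.40 = 55.08 → 55
G = 255 × (1-M) × (1-K) = 255 × 0.18 × 0.40 = 18.36 → 18
B = 255 × (1-Y) × (1-K) = 255 × 0.21 × 0.40 = 21.42 → 21
= RGB(55, 18, 21)


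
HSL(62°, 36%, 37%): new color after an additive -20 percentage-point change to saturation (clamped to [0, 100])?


Original S = 36%
Adjustment = -20 percentage points
New S = 36 + (-20) = 16
Clamp to [0, 100] → 16
= HSL(62°, 16%, 37%)


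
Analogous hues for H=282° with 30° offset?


Base hue: 282°
Left analog: (282 - 30) mod 360 = 252°
Right analog: (282 + 30) mod 360 = 312°
Analogous hues = 252° and 312°


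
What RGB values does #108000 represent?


10 → 16 (R)
80 → 128 (G)
00 → 0 (B)
= RGB(16, 128, 0)


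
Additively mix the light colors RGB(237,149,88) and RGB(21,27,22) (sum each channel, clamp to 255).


Additive: each channel = min(255, C₁+C₂)
R: 237+21 = 258 → 255
G: 149+27 = 176 → 176
B: 88+22 = 110 → 110
= RGB(255, 176, 110)


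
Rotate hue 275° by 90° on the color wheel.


New hue = (H + rotation) mod 360
New hue = (275 + 90) mod 360
= 365 mod 360
= 5°


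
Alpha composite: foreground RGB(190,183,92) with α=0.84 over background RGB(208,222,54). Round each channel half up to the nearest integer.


C = α×F + (1-α)×B, with 1-α = 0.16
R: 0.84×190 + 0.16×208 = 159.60 + 33.28 = 192.88 → 193
G: 0.84×183 + 0.16×222 = 153.72 + 35.52 = 189.24 → 189
B: 0.84×92 + 0.16×54 = 77.28 + 8.64 = 85.92 → 86
= RGB(193, 189, 86)


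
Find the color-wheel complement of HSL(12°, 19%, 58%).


Complement = opposite side of color wheel = hue + 180°
H' = (12 + 180) mod 360 = 192°
S and L unchanged.
= HSL(192°, 19%, 58%)


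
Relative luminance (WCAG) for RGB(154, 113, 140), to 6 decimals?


Linearize each channel (sRGB transfer function): c = v/255; c_lin = c/12.92 if c ≤ 0.04045, else ((c+0.055)/1.055)^2.4
  R: 154/255 ≈ 0.603922 > 0.04045 → ((0.603922+0.055)/1.055)^2.4 ≈ 0.323143
  G: 113/255 ≈ 0.443137 > 0.04045 → ((0.443137+0.055)/1.055)^2.4 ≈ 0.165132
  B: 140/255 ≈ 0.549020 > 0.04045 → ((0.549020+0.055)/1.055)^2.4 ≈ 0.262251
R_lin = 0.323143, G_lin = 0.165132, B_lin = 0.262251
L = 0.2126×R + 0.7152×G + 0.0722×B
L = 0.2126×0.323143 + 0.7152×0.165132 + 0.0722×0.262251
L ≈ 0.205737


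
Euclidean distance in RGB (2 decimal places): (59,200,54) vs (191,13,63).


d = √[(R₁-R₂)² + (G₁-G₂)² + (B₁-B₂)²]
d = √[(59-191)² + (200-13)² + (54-63)²]
d = √[17424 + 34969 + 81]
d = √52474
d ≈ 229.07


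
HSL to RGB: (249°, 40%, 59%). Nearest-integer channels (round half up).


H=249°, S=0.40, L=0.59
C = (1-|2L-1|)×S = (1-|0.18|)×0.40 = 0.328
H' = H/60 = 249/60 ≈ 4.1500; X = C×(1-|H' mod 2 - 1|) = 0.0492
m = L - C/2 = 0.59 - 0.164 = 0.426
Sector ⌊H'⌋ = 4 → (R',G',B') = (0.0492, 0.0, 0.328)
RGB = ((R'+m)×255, (G'+m)×255, (B'+m)×255) = (121.176, 108.63, 192.27)
Round half up → RGB(121, 109, 192)


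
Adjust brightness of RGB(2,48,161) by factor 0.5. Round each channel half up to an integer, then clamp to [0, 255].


Multiply each channel by 0.5, round half up, clamp to [0, 255]
R: 2×0.5 = 1
G: 48×0.5 = 24
B: 161×0.5 = 80.5 → round → 81
= RGB(1, 24, 81)


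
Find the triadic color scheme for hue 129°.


Triadic: equally spaced at 120° intervals
H1 = 129°
H2 = (129 + 120) mod 360 = 249°
H3 = (129 + 240) mod 360 = 9°
Triadic = 129°, 249°, 9°


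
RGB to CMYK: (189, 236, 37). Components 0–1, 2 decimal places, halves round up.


R'=189/255≈0.7412, G'=236/255≈0.9255, B'=37/255≈0.1451
K = 1 - max(R',G',B') = 1 - 236/255 = 19/255 = 0.07450… → 0.07
(1-R'-K)/(1-K) simplifies to (max-R)/max with max = 236:
C = (236-189)/236 = 47/236 = 0.19915… → 0.20
M = (236-236)/236 = 0/236 = 0 → 0.00
Y = (236-37)/236 = 199/236 = 0.84322… → 0.84
= CMYK(0.20, 0.00, 0.84, 0.07)


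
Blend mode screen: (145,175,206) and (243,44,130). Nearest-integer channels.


Screen: C = 255 - (255-A)×(255-B)/255, rounded to nearest integer
R: 255 - (255-145)×(255-243)/255 = 255 - 1320/255 ≈ 255 - 5.176 = 249.824 → 250
G: 255 - (255-175)×(255-44)/255 = 255 - 16880/255 ≈ 255 - 66.196 = 188.804 → 189
B: 255 - (255-206)×(255-130)/255 = 255 - 6125/255 ≈ 255 - 24.020 = 230.980 → 231
= RGB(250, 189, 231)


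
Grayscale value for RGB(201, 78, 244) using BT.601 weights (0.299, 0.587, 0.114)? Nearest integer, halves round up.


Gray = 0.299×R + 0.587×G + 0.114×B
Gray = 0.299×201 + 0.587×78 + 0.114×244
Gray = 60.099 + 45.786 + 27.816
Gray = 133.701 → round half up → 134
Gray = 134


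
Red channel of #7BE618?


Color: #7BE618
R = 7B = 123
G = E6 = 230
B = 18 = 24
Red = 123


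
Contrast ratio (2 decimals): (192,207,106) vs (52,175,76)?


Linearize each sRGB channel c=v/255: c/12.92 if c ≤ 0.04045 else ((c+0.055)/1.055)^2.4
L = 0.2126×R_lin + 0.7152×G_lin + 0.0722×B_lin
Color 1 (192,207,106):
  R=192: 192/255≈0.7529 > 0.04045 → ((0.7529+0.055)/1.055)^2.4 ≈ 0.52712
  G=207: 207/255≈0.8118 > 0.04045 → ((0.8118+0.055)/1.055)^2.4 ≈ 0.62396
  B=106: 106/255≈0.4157 > 0.04045 → ((0.4157+0.055)/1.055)^2.4 ≈ 0.14413
  L1 = 0.2126×0.52712 + 0.7152×0.62396 + 0.0722×0.14413 ≈ 0.56873
Color 2 (52,175,76):
  R=52: 52/255≈0.2039 > 0.04045 → ((0.2039+0.055)/1.055)^2.4 ≈ 0.03434
  G=175: 175/255≈0.6863 > 0.04045 → ((0.6863+0.055)/1.055)^2.4 ≈ 0.42869
  B=76: 76/255≈0.2980 > 0.04045 → ((0.2980+0.055)/1.055)^2.4 ≈ 0.07227
  L2 = 0.2126×0.03434 + 0.7152×0.42869 + 0.0722×0.07227 ≈ 0.31912
Lighter = 0.56873, Darker = 0.31912
Ratio = (L_lighter + 0.05) / (L_darker + 0.05)
Ratio = (0.56873 + 0.05) / (0.31912 + 0.05) = 0.61873 / 0.36912 ≈ 1.6762
Ratio ≈ 1.68:1


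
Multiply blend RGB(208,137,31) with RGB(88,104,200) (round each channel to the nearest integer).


Multiply: C = A×B/255, rounded to nearest integer
R: 208×88/255 = 18304/255 ≈ 71.780 → 72
G: 137×104/255 = 14248/255 ≈ 55.875 → 56
B: 31×200/255 = 6200/255 ≈ 24.314 → 24
= RGB(72, 56, 24)


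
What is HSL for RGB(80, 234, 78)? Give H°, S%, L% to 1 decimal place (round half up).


Normalize: R'=80/255≈0.3137, G'=234/255≈0.9176, B'=78/255≈0.3059
Max=234/255, Min=78/255, Δ=Max-Min=156/255
L = (Max+Min)/2 = (234+78)/510 = 312/510 = 0.61176… → L = 61.2%
L > 0.5 → S = Δ/(2-Max-Min) = 156/(510-234-78) = 156/198 = 0.78787… → S = 78.8%
(the 1/255 factors cancel in S and H, so raw channel differences can be used)
Max is G' → H = 60 × ((B-R)/Δ + 2) = 60 × ((78-80)/156 + 2)
  -2/156 + 2 = -0.0128… + 2 = 1.9871…
  H = 60 × 1.9871… = 119.230…° → H = 119.2°
= HSL(119.2°, 78.8%, 61.2%)


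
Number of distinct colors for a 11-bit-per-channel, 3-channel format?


Total bits = 11 bits/channel × 3 channels = 33 bits
Distinct colors = 2^33
= 8,589,934,592 colors


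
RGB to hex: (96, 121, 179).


R = 96 → 60 (hex)
G = 121 → 79 (hex)
B = 179 → B3 (hex)
Hex = #6079B3


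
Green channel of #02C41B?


Color: #02C41B
R = 02 = 2
G = C4 = 196
B = 1B = 27
Green = 196


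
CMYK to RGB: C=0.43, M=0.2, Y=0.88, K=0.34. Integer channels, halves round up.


R = 255 × (1-C) × (1-K) = 255 × 0.57 × 0.66 = 95.931 → 96
G = 255 × (1-M) × (1-K) = 255 × 0.80 × 0.66 = 134.64 → 135
B = 255 × (1-Y) × (1-K) = 255 × 0.12 × 0.66 = 20.196 → 20
= RGB(96, 135, 20)


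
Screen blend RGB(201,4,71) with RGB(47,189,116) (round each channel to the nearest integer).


Screen: C = 255 - (255-A)×(255-B)/255, rounded to nearest integer
R: 255 - (255-201)×(255-47)/255 = 255 - 11232/255 ≈ 255 - 44.047 = 210.953 → 211
G: 255 - (255-4)×(255-189)/255 = 255 - 16566/255 ≈ 255 - 64.965 = 190.035 → 190
B: 255 - (255-71)×(255-116)/255 = 255 - 25576/255 ≈ 255 - 100.298 = 154.702 → 155
= RGB(211, 190, 155)


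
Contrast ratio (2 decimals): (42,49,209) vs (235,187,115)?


Linearize each sRGB channel c=v/255: c/12.92 if c ≤ 0.04045 else ((c+0.055)/1.055)^2.4
L = 0.2126×R_lin + 0.7152×G_lin + 0.0722×B_lin
Color 1 (42,49,209):
  R=42: 42/255≈0.1647 > 0.04045 → ((0.1647+0.055)/1.055)^2.4 ≈ 0.02315
  G=49: 49/255≈0.1922 > 0.04045 → ((0.1922+0.055)/1.055)^2.4 ≈ 0.03071
  B=209: 209/255≈0.8196 > 0.04045 → ((0.8196+0.055)/1.055)^2.4 ≈ 0.63760
  L1 = 0.2126×0.02315 + 0.7152×0.03071 + 0.0722×0.63760 ≈ 0.07292
Color 2 (235,187,115):
  R=235: 235/255≈0.9216 > 0.04045 → ((0.9216+0.055)/1.055)^2.4 ≈ 0.83077
  G=187: 187/255≈0.7333 > 0.04045 → ((0.7333+0.055)/1.055)^2.4 ≈ 0.49693
  B=115: 115/255≈0.4510 > 0.04045 → ((0.4510+0.055)/1.055)^2.4 ≈ 0.17144
  L2 = 0.2126×0.83077 + 0.7152×0.49693 + 0.0722×0.17144 ≈ 0.54441
Lighter = 0.54441, Darker = 0.07292
Ratio = (L_lighter + 0.05) / (L_darker + 0.05)
Ratio = (0.54441 + 0.05) / (0.07292 + 0.05) = 0.59441 / 0.12292 ≈ 4.8356
Ratio ≈ 4.84:1


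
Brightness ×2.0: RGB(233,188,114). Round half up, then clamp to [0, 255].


Multiply each channel by 2.0, round half up, clamp to [0, 255]
R: 233×2.0 = 466 → clamp → 255
G: 188×2.0 = 376 → clamp → 255
B: 114×2.0 = 228
= RGB(255, 255, 228)


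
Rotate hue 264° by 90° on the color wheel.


New hue = (H + rotation) mod 360
New hue = (264 + 90) mod 360
= 354 mod 360
= 354°


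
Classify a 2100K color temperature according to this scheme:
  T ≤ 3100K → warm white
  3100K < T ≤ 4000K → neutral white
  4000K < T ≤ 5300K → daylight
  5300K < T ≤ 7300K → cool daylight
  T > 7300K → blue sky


Temperature: 2100K
2100K ≤ 3100K → warm white
Classification: warm white


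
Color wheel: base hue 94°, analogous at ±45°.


Base hue: 94°
Left analog: (94 - 45) mod 360 = 49°
Right analog: (94 + 45) mod 360 = 139°
Analogous hues = 49° and 139°


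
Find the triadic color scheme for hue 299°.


Triadic: equally spaced at 120° intervals
H1 = 299°
H2 = (299 + 120) mod 360 = 59°
H3 = (299 + 240) mod 360 = 179°
Triadic = 299°, 59°, 179°


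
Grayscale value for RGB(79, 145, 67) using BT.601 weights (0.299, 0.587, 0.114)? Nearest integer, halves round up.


Gray = 0.299×R + 0.587×G + 0.114×B
Gray = 0.299×79 + 0.587×145 + 0.114×67
Gray = 23.621 + 85.115 + 7.638
Gray = 116.374 → round half up → 116
Gray = 116


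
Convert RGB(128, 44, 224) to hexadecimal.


R = 128 → 80 (hex)
G = 44 → 2C (hex)
B = 224 → E0 (hex)
Hex = #802CE0


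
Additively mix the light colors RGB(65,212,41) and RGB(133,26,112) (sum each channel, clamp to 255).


Additive: each channel = min(255, C₁+C₂)
R: 65+133 = 198 → 198
G: 212+26 = 238 → 238
B: 41+112 = 153 → 153
= RGB(198, 238, 153)


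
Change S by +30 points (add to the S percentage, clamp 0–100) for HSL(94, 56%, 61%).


Original S = 56%
Adjustment = +30 percentage points
New S = 56 + (30) = 86
Clamp to [0, 100] → 86
= HSL(94°, 86%, 61%)


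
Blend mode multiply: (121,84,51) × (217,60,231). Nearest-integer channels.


Multiply: C = A×B/255, rounded to nearest integer
R: 121×217/255 = 26257/255 ≈ 102.969 → 103
G: 84×60/255 = 5040/255 ≈ 19.765 → 20
B: 51×231/255 = 11781/255 ≈ 46.200 → 46
= RGB(103, 20, 46)


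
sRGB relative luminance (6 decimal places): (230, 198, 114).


Linearize each channel (sRGB transfer function): c = v/255; c_lin = c/12.92 if c ≤ 0.04045, else ((c+0.055)/1.055)^2.4
  R: 230/255 ≈ 0.901961 > 0.04045 → ((0.901961+0.055)/1.055)^2.4 ≈ 0.791298
  G: 198/255 ≈ 0.776471 > 0.04045 → ((0.776471+0.055)/1.055)^2.4 ≈ 0.564712
  B: 114/255 ≈ 0.447059 > 0.04045 → ((0.447059+0.055)/1.055)^2.4 ≈ 0.168269
R_lin = 0.791298, G_lin = 0.564712, B_lin = 0.168269
L = 0.2126×R + 0.7152×G + 0.0722×B
L = 0.2126×0.791298 + 0.7152×0.564712 + 0.0722×0.168269
L ≈ 0.584261


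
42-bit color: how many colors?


Colors = 2^bits = 2^42
= 4,398,046,511,104 colors


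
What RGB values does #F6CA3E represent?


F6 → 246 (R)
CA → 202 (G)
3E → 62 (B)
= RGB(246, 202, 62)


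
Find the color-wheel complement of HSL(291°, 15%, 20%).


Complement = opposite side of color wheel = hue + 180°
H' = (291 + 180) mod 360 = 111°
S and L unchanged.
= HSL(111°, 15%, 20%)


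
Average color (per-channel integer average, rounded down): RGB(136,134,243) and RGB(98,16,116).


Midpoint: each channel = ⌊(C₁+C₂)/2⌋
R: ⌊(136+98)/2⌋ = 117
G: ⌊(134+16)/2⌋ = 75
B: ⌊(243+116)/2⌋ = 179
= RGB(117, 75, 179)


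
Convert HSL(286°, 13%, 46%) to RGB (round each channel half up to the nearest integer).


H=286°, S=0.13, L=0.46
C = (1-|2L-1|)×S = (1-|-0.08|)×0.13 = 0.1196
H' = H/60 = 286/60 ≈ 4.7667; X = C×(1-|H' mod 2 - 1|) ≈ 0.0917
m = L - C/2 = 0.46 - 0.0598 = 0.4002
Sector ⌊H'⌋ = 4 → (R',G',B') = (≈0.0917, 0.0, 0.1196)
RGB = ((R'+m)×255, (G'+m)×255, (B'+m)×255) = (125.4328, 102.051, 132.549)
Round half up → RGB(125, 102, 133)


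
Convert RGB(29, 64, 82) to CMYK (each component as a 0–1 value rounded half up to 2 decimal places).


R'=29/255≈0.1137, G'=64/255≈0.2510, B'=82/255≈0.3216
K = 1 - max(R',G',B') = 1 - 82/255 = 173/255 = 0.67843… → 0.68
(1-R'-K)/(1-K) simplifies to (max-R)/max with max = 82:
C = (82-29)/82 = 53/82 = 0.64634… → 0.65
M = (82-64)/82 = 18/82 = 0.21951… → 0.22
Y = (82-82)/82 = 0/82 = 0 → 0.00
= CMYK(0.65, 0.22, 0.00, 0.68)


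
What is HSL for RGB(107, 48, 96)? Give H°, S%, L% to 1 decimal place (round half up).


Normalize: R'=107/255≈0.4196, G'=48/255≈0.1882, B'=96/255≈0.3765
Max=107/255, Min=48/255, Δ=Max-Min=59/255
L = (Max+Min)/2 = (107+48)/510 = 155/510 = 0.30392… → L = 30.4%
L ≤ 0.5 → S = Δ/(Max+Min) = 59/(107+48) = 59/155 = 0.38064… → S = 38.1%
(the 1/255 factors cancel in S and H, so raw channel differences can be used)
Max is R' → H = 60 × (((G-B)/Δ) mod 6) = 60 × (((48-96)/59) mod 6)
  (-48)/59 = -0.8135…; negative, so add 6 → 5.1864…
  H = 60 × 5.1864… = 311.186…° → H = 311.2°
= HSL(311.2°, 38.1%, 30.4%)


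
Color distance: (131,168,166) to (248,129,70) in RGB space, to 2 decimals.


d = √[(R₁-R₂)² + (G₁-G₂)² + (B₁-B₂)²]
d = √[(131-248)² + (168-129)² + (166-70)²]
d = √[13689 + 1521 + 9216]
d = √24426
d ≈ 156.29


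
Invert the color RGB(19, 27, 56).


Invert: (255-R, 255-G, 255-B)
R: 255-19 = 236
G: 255-27 = 228
B: 255-56 = 199
= RGB(236, 228, 199)


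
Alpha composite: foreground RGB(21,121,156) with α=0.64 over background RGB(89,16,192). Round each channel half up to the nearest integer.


C = α×F + (1-α)×B, with 1-α = 0.36
R: 0.64×21 + 0.36×89 = 13.44 + 32.04 = 45.48 → 45
G: 0.64×121 + 0.36×16 = 77.44 + 5.76 = 83.20 → 83
B: 0.64×156 + 0.36×192 = 99.84 + 69.12 = 168.96 → 169
= RGB(45, 83, 169)


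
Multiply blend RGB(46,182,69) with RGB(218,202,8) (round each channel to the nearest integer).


Multiply: C = A×B/255, rounded to nearest integer
R: 46×218/255 = 10028/255 ≈ 39.325 → 39
G: 182×202/255 = 36764/255 ≈ 144.173 → 144
B: 69×8/255 = 552/255 ≈ 2.165 → 2
= RGB(39, 144, 2)


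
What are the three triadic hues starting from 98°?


Triadic: equally spaced at 120° intervals
H1 = 98°
H2 = (98 + 120) mod 360 = 218°
H3 = (98 + 240) mod 360 = 338°
Triadic = 98°, 218°, 338°


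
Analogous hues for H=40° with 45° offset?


Base hue: 40°
Left analog: (40 - 45) mod 360 = 355°
Right analog: (40 + 45) mod 360 = 85°
Analogous hues = 355° and 85°


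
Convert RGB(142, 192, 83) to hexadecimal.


R = 142 → 8E (hex)
G = 192 → C0 (hex)
B = 83 → 53 (hex)
Hex = #8EC053


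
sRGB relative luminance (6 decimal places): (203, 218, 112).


Linearize each channel (sRGB transfer function): c = v/255; c_lin = c/12.92 if c ≤ 0.04045, else ((c+0.055)/1.055)^2.4
  R: 203/255 ≈ 0.796078 > 0.04045 → ((0.796078+0.055)/1.055)^2.4 ≈ 0.597202
  G: 218/255 ≈ 0.854902 > 0.04045 → ((0.854902+0.055)/1.055)^2.4 ≈ 0.701102
  B: 112/255 ≈ 0.439216 > 0.04045 → ((0.439216+0.055)/1.055)^2.4 ≈ 0.162029
R_lin = 0.597202, G_lin = 0.701102, B_lin = 0.162029
L = 0.2126×R + 0.7152×G + 0.0722×B
L = 0.2126×0.597202 + 0.7152×0.701102 + 0.0722×0.162029
L ≈ 0.640092


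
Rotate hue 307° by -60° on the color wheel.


New hue = (H + rotation) mod 360
New hue = (307 -60) mod 360
= 247 mod 360
= 247°


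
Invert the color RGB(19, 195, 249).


Invert: (255-R, 255-G, 255-B)
R: 255-19 = 236
G: 255-195 = 60
B: 255-249 = 6
= RGB(236, 60, 6)


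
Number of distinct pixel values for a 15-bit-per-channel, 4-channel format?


Total bits = 15 bits/channel × 4 channels = 60 bits
Distinct pixel values = 2^60
= 1,152,921,504,606,846,976 pixel values


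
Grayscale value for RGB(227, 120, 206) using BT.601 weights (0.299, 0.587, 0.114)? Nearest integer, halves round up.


Gray = 0.299×R + 0.587×G + 0.114×B
Gray = 0.299×227 + 0.587×120 + 0.114×206
Gray = 67.873 + 70.440 + 23.484
Gray = 161.797 → round half up → 162
Gray = 162


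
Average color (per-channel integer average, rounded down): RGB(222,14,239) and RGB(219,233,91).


Midpoint: each channel = ⌊(C₁+C₂)/2⌋
R: ⌊(222+219)/2⌋ = 220
G: ⌊(14+233)/2⌋ = 123
B: ⌊(239+91)/2⌋ = 165
= RGB(220, 123, 165)


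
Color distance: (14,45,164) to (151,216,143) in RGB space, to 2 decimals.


d = √[(R₁-R₂)² + (G₁-G₂)² + (B₁-B₂)²]
d = √[(14-151)² + (45-216)² + (164-143)²]
d = √[18769 + 29241 + 441]
d = √48451
d ≈ 220.12


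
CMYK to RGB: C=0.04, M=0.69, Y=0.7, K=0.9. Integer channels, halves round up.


R = 255 × (1-C) × (1-K) = 255 × 0.96 × 0.10 = 24.48 → 24
G = 255 × (1-M) × (1-K) = 255 × 0.31 × 0.10 = 7.905 → 8
B = 255 × (1-Y) × (1-K) = 255 × 0.30 × 0.10 = 7.65 → 8
= RGB(24, 8, 8)


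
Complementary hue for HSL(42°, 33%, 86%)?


Complement = opposite side of color wheel = hue + 180°
H' = (42 + 180) mod 360 = 222°
S and L unchanged.
= HSL(222°, 33%, 86%)


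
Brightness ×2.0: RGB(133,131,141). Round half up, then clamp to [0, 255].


Multiply each channel by 2.0, round half up, clamp to [0, 255]
R: 133×2.0 = 266 → clamp → 255
G: 131×2.0 = 262 → clamp → 255
B: 141×2.0 = 282 → clamp → 255
= RGB(255, 255, 255)


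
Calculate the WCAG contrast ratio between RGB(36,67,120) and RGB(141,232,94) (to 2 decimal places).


Linearize each sRGB channel c=v/255: c/12.92 if c ≤ 0.04045 else ((c+0.055)/1.055)^2.4
L = 0.2126×R_lin + 0.7152×G_lin + 0.0722×B_lin
Color 1 (36,67,120):
  R=36: 36/255≈0.1412 > 0.04045 → ((0.1412+0.055)/1.055)^2.4 ≈ 0.01764
  G=67: 67/255≈0.2627 > 0.04045 → ((0.2627+0.055)/1.055)^2.4 ≈ 0.05613
  B=120: 120/255≈0.4706 > 0.04045 → ((0.4706+0.055)/1.055)^2.4 ≈ 0.18782
  L1 = 0.2126×0.01764 + 0.7152×0.05613 + 0.0722×0.18782 ≈ 0.05745
Color 2 (141,232,94):
  R=141: 141/255≈0.5529 > 0.04045 → ((0.5529+0.055)/1.055)^2.4 ≈ 0.26636
  G=232: 232/255≈0.9098 > 0.04045 → ((0.9098+0.055)/1.055)^2.4 ≈ 0.80695
  B=94: 94/255≈0.3686 > 0.04045 → ((0.3686+0.055)/1.055)^2.4 ≈ 0.11193
  L2 = 0.2126×0.26636 + 0.7152×0.80695 + 0.0722×0.11193 ≈ 0.64184
Lighter = 0.64184, Darker = 0.05745
Ratio = (L_lighter + 0.05) / (L_darker + 0.05)
Ratio = (0.64184 + 0.05) / (0.05745 + 0.05) = 0.69184 / 0.10745 ≈ 6.4385
Ratio ≈ 6.44:1


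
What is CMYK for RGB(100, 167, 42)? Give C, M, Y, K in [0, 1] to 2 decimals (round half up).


R'=100/255≈0.3922, G'=167/255≈0.6549, B'=42/255≈0.1647
K = 1 - max(R',G',B') = 1 - 167/255 = 88/255 = 0.34509… → 0.35
(1-R'-K)/(1-K) simplifies to (max-R)/max with max = 167:
C = (167-100)/167 = 67/167 = 0.40119… → 0.40
M = (167-167)/167 = 0/167 = 0 → 0.00
Y = (167-42)/167 = 125/167 = 0.74850… → 0.75
= CMYK(0.40, 0.00, 0.75, 0.35)


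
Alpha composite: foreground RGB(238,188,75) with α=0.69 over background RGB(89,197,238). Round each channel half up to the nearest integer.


C = α×F + (1-α)×B, with 1-α = 0.31
R: 0.69×238 + 0.31×89 = 164.22 + 27.59 = 191.81 → 192
G: 0.69×188 + 0.31×197 = 129.72 + 61.07 = 190.79 → 191
B: 0.69×75 + 0.31×238 = 51.75 + 73.78 = 125.53 → 126
= RGB(192, 191, 126)


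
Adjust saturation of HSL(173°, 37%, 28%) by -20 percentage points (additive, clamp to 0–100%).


Original S = 37%
Adjustment = -20 percentage points
New S = 37 + (-20) = 17
Clamp to [0, 100] → 17
= HSL(173°, 17%, 28%)


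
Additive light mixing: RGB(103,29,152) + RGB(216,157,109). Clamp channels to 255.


Additive: each channel = min(255, C₁+C₂)
R: 103+216 = 319 → 255
G: 29+157 = 186 → 186
B: 152+109 = 261 → 255
= RGB(255, 186, 255)


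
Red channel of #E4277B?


Color: #E4277B
R = E4 = 228
G = 27 = 39
B = 7B = 123
Red = 228


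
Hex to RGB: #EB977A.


EB → 235 (R)
97 → 151 (G)
7A → 122 (B)
= RGB(235, 151, 122)


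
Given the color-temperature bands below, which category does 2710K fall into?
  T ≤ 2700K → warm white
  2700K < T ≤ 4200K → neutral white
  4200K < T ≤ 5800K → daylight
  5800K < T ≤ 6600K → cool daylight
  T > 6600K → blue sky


Temperature: 2710K
2700K < 2710K ≤ 4200K → neutral white
Classification: neutral white


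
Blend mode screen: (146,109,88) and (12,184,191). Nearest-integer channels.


Screen: C = 255 - (255-A)×(255-B)/255, rounded to nearest integer
R: 255 - (255-146)×(255-12)/255 = 255 - 26487/255 ≈ 255 - 103.871 = 151.129 → 151
G: 255 - (255-109)×(255-184)/255 = 255 - 10366/255 ≈ 255 - 40.651 = 214.349 → 214
B: 255 - (255-88)×(255-191)/255 = 255 - 10688/255 ≈ 255 - 41.914 = 213.086 → 213
= RGB(151, 214, 213)


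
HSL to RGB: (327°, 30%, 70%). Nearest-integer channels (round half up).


H=327°, S=0.30, L=0.70
C = (1-|2L-1|)×S = (1-|0.40|)×0.30 = 0.18
H' = H/60 = 327/60 ≈ 5.4500; X = C×(1-|H' mod 2 - 1|) = 0.099
m = L - C/2 = 0.70 - 0.09 = 0.61
Sector ⌊H'⌋ = 5 → (R',G',B') = (0.18, 0.0, 0.099)
RGB = ((R'+m)×255, (G'+m)×255, (B'+m)×255) = (201.45, 155.55, 180.795)
Round half up → RGB(201, 156, 181)


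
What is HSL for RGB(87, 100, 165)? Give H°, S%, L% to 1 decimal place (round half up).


Normalize: R'=87/255≈0.3412, G'=100/255≈0.3922, B'=165/255≈0.6471
Max=165/255, Min=87/255, Δ=Max-Min=78/255
L = (Max+Min)/2 = (165+87)/510 = 252/510 = 0.49411… → L = 49.4%
L ≤ 0.5 → S = Δ/(Max+Min) = 78/(165+87) = 78/252 = 0.30952… → S = 31.0%
(the 1/255 factors cancel in S and H, so raw channel differences can be used)
Max is B' → H = 60 × ((R-G)/Δ + 4) = 60 × ((87-100)/78 + 4)
  -13/78 + 4 = -0.1666… + 4 = 3.8333…
  H = 60 × 3.8333… = 230° → H = 230.0°
= HSL(230.0°, 31.0%, 49.4%)


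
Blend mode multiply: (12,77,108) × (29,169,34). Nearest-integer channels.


Multiply: C = A×B/255, rounded to nearest integer
R: 12×29/255 = 348/255 ≈ 1.365 → 1
G: 77×169/255 = 13013/255 ≈ 51.031 → 51
B: 108×34/255 = 3672/255 ≈ 14.400 → 14
= RGB(1, 51, 14)


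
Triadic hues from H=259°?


Triadic: equally spaced at 120° intervals
H1 = 259°
H2 = (259 + 120) mod 360 = 19°
H3 = (259 + 240) mod 360 = 139°
Triadic = 259°, 19°, 139°


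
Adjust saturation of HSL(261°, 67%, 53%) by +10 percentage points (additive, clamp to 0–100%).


Original S = 67%
Adjustment = +10 percentage points
New S = 67 + (10) = 77
Clamp to [0, 100] → 77
= HSL(261°, 77%, 53%)


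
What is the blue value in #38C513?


Color: #38C513
R = 38 = 56
G = C5 = 197
B = 13 = 19
Blue = 19


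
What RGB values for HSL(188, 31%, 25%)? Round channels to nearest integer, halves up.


H=188°, S=0.31, L=0.25
C = (1-|2L-1|)×S = (1-|-0.50|)×0.31 = 0.155
H' = H/60 = 188/60 ≈ 3.1333; X = C×(1-|H' mod 2 - 1|) ≈ 0.1343
m = L - C/2 = 0.25 - 0.0775 = 0.1725
Sector ⌊H'⌋ = 3 → (R',G',B') = (0.0, ≈0.1343, 0.155)
RGB = ((R'+m)×255, (G'+m)×255, (B'+m)×255) = (43.9875, 78.2425, 83.5125)
Round half up → RGB(44, 78, 84)


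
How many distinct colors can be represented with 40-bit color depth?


Colors = 2^bits = 2^40
= 1,099,511,627,776 colors


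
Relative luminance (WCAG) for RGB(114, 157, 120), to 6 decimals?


Linearize each channel (sRGB transfer function): c = v/255; c_lin = c/12.92 if c ≤ 0.04045, else ((c+0.055)/1.055)^2.4
  R: 114/255 ≈ 0.447059 > 0.04045 → ((0.447059+0.055)/1.055)^2.4 ≈ 0.168269
  G: 157/255 ≈ 0.615686 > 0.04045 → ((0.615686+0.055)/1.055)^2.4 ≈ 0.337164
  B: 120/255 ≈ 0.470588 > 0.04045 → ((0.470588+0.055)/1.055)^2.4 ≈ 0.187821
R_lin = 0.168269, G_lin = 0.337164, B_lin = 0.187821
L = 0.2126×R + 0.7152×G + 0.0722×B
L = 0.2126×0.168269 + 0.7152×0.337164 + 0.0722×0.187821
L ≈ 0.290474


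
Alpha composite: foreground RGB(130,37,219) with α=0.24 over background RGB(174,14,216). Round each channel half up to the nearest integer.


C = α×F + (1-α)×B, with 1-α = 0.76
R: 0.24×130 + 0.76×174 = 31.20 + 132.24 = 163.44 → 163
G: 0.24×37 + 0.76×14 = 8.88 + 10.64 = 19.52 → 20
B: 0.24×219 + 0.76×216 = 52.56 + 164.16 = 216.72 → 217
= RGB(163, 20, 217)


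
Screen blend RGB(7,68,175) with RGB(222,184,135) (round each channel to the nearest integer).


Screen: C = 255 - (255-A)×(255-B)/255, rounded to nearest integer
R: 255 - (255-7)×(255-222)/255 = 255 - 8184/255 ≈ 255 - 32.094 = 222.906 → 223
G: 255 - (255-68)×(255-184)/255 = 255 - 13277/255 ≈ 255 - 52.067 = 202.933 → 203
B: 255 - (255-175)×(255-135)/255 = 255 - 9600/255 ≈ 255 - 37.647 = 217.353 → 217
= RGB(223, 203, 217)


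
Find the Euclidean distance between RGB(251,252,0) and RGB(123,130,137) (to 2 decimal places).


d = √[(R₁-R₂)² + (G₁-G₂)² + (B₁-B₂)²]
d = √[(251-123)² + (252-130)² + (0-137)²]
d = √[16384 + 14884 + 18769]
d = √50037
d ≈ 223.69


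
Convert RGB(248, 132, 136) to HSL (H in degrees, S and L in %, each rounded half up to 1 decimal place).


Normalize: R'=248/255≈0.9725, G'=132/255≈0.5176, B'=136/255≈0.5333
Max=248/255, Min=132/255, Δ=Max-Min=116/255
L = (Max+Min)/2 = (248+132)/510 = 380/510 = 0.74509… → L = 74.5%
L > 0.5 → S = Δ/(2-Max-Min) = 116/(510-248-132) = 116/130 = 0.89230… → S = 89.2%
(the 1/255 factors cancel in S and H, so raw channel differences can be used)
Max is R' → H = 60 × (((G-B)/Δ) mod 6) = 60 × (((132-136)/116) mod 6)
  (-4)/116 = -0.0344…; negative, so add 6 → 5.9655…
  H = 60 × 5.9655… = 357.931…° → H = 357.9°
= HSL(357.9°, 89.2%, 74.5%)


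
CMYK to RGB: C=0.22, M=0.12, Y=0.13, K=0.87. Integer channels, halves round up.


R = 255 × (1-C) × (1-K) = 255 × 0.78 × 0.13 = 25.857 → 26
G = 255 × (1-M) × (1-K) = 255 × 0.88 × 0.13 = 29.172 → 29
B = 255 × (1-Y) × (1-K) = 255 × 0.87 × 0.13 = 28.8405 → 29
= RGB(26, 29, 29)


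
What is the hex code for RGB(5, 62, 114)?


R = 5 → 05 (hex)
G = 62 → 3E (hex)
B = 114 → 72 (hex)
Hex = #053E72


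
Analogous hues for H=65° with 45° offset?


Base hue: 65°
Left analog: (65 - 45) mod 360 = 20°
Right analog: (65 + 45) mod 360 = 110°
Analogous hues = 20° and 110°


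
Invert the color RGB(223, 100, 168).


Invert: (255-R, 255-G, 255-B)
R: 255-223 = 32
G: 255-100 = 155
B: 255-168 = 87
= RGB(32, 155, 87)


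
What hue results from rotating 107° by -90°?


New hue = (H + rotation) mod 360
New hue = (107 -90) mod 360
= 17 mod 360
= 17°


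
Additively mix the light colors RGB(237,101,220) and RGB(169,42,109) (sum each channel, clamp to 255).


Additive: each channel = min(255, C₁+C₂)
R: 237+169 = 406 → 255
G: 101+42 = 143 → 143
B: 220+109 = 329 → 255
= RGB(255, 143, 255)


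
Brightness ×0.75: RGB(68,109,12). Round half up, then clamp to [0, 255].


Multiply each channel by 0.75, round half up, clamp to [0, 255]
R: 68×0.75 = 51
G: 109×0.75 = 81.75 → round → 82
B: 12×0.75 = 9
= RGB(51, 82, 9)


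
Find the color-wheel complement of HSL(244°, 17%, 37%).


Complement = opposite side of color wheel = hue + 180°
H' = (244 + 180) mod 360 = 64°
S and L unchanged.
= HSL(64°, 17%, 37%)


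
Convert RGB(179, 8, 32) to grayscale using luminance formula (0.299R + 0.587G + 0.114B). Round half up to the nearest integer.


Gray = 0.299×R + 0.587×G + 0.114×B
Gray = 0.299×179 + 0.587×8 + 0.114×32
Gray = 53.521 + 4.696 + 3.648
Gray = 61.865 → round half up → 62
Gray = 62


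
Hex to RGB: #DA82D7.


DA → 218 (R)
82 → 130 (G)
D7 → 215 (B)
= RGB(218, 130, 215)


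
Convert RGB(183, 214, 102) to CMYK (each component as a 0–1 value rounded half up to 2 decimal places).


R'=183/255≈0.7176, G'=214/255≈0.8392, B'=102/255≈0.4000
K = 1 - max(R',G',B') = 1 - 214/255 = 41/255 = 0.16078… → 0.16
(1-R'-K)/(1-K) simplifies to (max-R)/max with max = 214:
C = (214-183)/214 = 31/214 = 0.14485… → 0.14
M = (214-214)/214 = 0/214 = 0 → 0.00
Y = (214-102)/214 = 112/214 = 0.52336… → 0.52
= CMYK(0.14, 0.00, 0.52, 0.16)


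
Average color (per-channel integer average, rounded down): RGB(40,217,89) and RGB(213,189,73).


Midpoint: each channel = ⌊(C₁+C₂)/2⌋
R: ⌊(40+213)/2⌋ = 126
G: ⌊(217+189)/2⌋ = 203
B: ⌊(89+73)/2⌋ = 81
= RGB(126, 203, 81)


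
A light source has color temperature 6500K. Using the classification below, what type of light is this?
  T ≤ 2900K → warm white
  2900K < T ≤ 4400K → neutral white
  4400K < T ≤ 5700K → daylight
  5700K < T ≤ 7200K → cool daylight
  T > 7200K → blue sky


Temperature: 6500K
5700K < 6500K ≤ 7200K → cool daylight
Classification: cool daylight


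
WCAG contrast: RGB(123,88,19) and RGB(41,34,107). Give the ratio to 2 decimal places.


Linearize each sRGB channel c=v/255: c/12.92 if c ≤ 0.04045 else ((c+0.055)/1.055)^2.4
L = 0.2126×R_lin + 0.7152×G_lin + 0.0722×B_lin
Color 1 (123,88,19):
  R=123: 123/255≈0.4824 > 0.04045 → ((0.4824+0.055)/1.055)^2.4 ≈ 0.19807
  G=88: 88/255≈0.3451 > 0.04045 → ((0.3451+0.055)/1.055)^2.4 ≈ 0.09759
  B=19: 19/255≈0.0745 > 0.04045 → ((0.0745+0.055)/1.055)^2.4 ≈ 0.00651
  L1 = 0.2126×0.19807 + 0.7152×0.09759 + 0.0722×0.00651 ≈ 0.11237
Color 2 (41,34,107):
  R=41: 41/255≈0.1608 > 0.04045 → ((0.1608+0.055)/1.055)^2.4 ≈ 0.02217
  G=34: 34/255≈0.1333 > 0.04045 → ((0.1333+0.055)/1.055)^2.4 ≈ 0.01600
  B=107: 107/255≈0.4196 > 0.04045 → ((0.4196+0.055)/1.055)^2.4 ≈ 0.14703
  L2 = 0.2126×0.02217 + 0.7152×0.01600 + 0.0722×0.14703 ≈ 0.02677
Lighter = 0.11237, Darker = 0.02677
Ratio = (L_lighter + 0.05) / (L_darker + 0.05)
Ratio = (0.11237 + 0.05) / (0.02677 + 0.05) = 0.16237 / 0.07677 ≈ 2.1151
Ratio ≈ 2.12:1
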